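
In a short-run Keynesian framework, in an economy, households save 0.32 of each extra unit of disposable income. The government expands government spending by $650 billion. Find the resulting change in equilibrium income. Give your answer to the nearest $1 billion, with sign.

MPC = 1 − MPS = 1 − 0.32 = 0.68.
Spending multiplier = 1/(1 − MPC) = 1/(1 − 0.68) = 1/0.32 = 3.125.
ΔY = k × ΔG = (+$650 billion) / 0.32 ≈ +$2,031 billion.

+$2,031 billion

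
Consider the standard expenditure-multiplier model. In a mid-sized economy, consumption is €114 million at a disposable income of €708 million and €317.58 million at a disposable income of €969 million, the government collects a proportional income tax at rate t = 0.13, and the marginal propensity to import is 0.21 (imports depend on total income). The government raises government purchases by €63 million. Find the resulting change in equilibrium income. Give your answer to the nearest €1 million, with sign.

MPC = ΔC/ΔYd = (317.58 − 114)/(969 − 708) = 203.58/261 = 0.78.
Government-spending multiplier = 1/(1 − c(1−t) + m) = 1/(1 − 0.78×0.87 + 0.21) = 1/0.5314 ≈ 1.882.
ΔY = k × ΔG = (+€63 million) / 0.5314 ≈ +€119 million.

+€119 million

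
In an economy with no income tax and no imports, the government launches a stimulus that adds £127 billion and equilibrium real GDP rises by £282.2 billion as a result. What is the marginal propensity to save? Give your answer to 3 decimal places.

Implied spending multiplier k = ΔY/ΔG = 282.2/127 ≈ 2.222.
Since k = 1/(1 − MPC), MPC = 1 − 1/k = 1 − ΔG/ΔY = 1 − 127/282.2 ≈ 0.550.
MPS = 1 − MPC = 0.450.

0.450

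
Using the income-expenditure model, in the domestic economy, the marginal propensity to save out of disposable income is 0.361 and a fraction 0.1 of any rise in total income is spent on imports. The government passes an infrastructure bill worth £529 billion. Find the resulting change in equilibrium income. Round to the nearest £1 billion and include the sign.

+£1,148 billion

MPC = 1 − MPS = 1 − 0.361 = 0.639.
Spending multiplier = 1/(1 − c + m) = 1/(1 − 0.639 + 0.1) = 1/0.461 ≈ 2.169.
ΔY = k × ΔG = (+£529 billion) / 0.461 ≈ +£1,148 billion.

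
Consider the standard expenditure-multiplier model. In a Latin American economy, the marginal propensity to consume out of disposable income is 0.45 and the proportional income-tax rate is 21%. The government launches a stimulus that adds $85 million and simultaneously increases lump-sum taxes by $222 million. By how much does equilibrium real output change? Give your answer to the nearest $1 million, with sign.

Expenditure multiplier = 1/(1 − c(1−t)) = 1/(1 − 0.45×0.79) = 1/0.6445 ≈ 1.552.
ΔG contributes k·ΔG = (+$85 million) / 0.6445 ≈ +$131.9 million.
ΔT of +$222 million changes first-round spending by −c·ΔT = −$99.9 million, contributing k·(−c·ΔT) = (−$99.9 million) / 0.6445 ≈ −$155 million.
Net ΔY = k(ΔG − c·ΔT) = (−$14.9 million) / 0.6445 ≈ −$23 million.

−$23 million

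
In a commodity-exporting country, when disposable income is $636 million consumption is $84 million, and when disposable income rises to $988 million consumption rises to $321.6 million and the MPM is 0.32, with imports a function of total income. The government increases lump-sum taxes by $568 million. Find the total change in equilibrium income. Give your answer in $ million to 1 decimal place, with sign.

−$594.4 million

MPC = ΔC/ΔYd = (321.6 − 84)/(988 − 636) = 237.6/352 = 0.675.
A lump-sum tax change of +$568 million shifts disposable income by −$568 million; first-round consumption changes by −c × ΔT = −0.675 × (+$568 million) = −$383.4 million.
Expenditure multiplier = 1/(1 − c + m) = 1/(1 − 0.675 + 0.32) = 1/0.645 ≈ 1.55.
The tax multiplier is −c × k ≈ −1.047, so ΔY = k × (−c·ΔT) = (−$383.4 million) / 0.645 ≈ −$594.4 million.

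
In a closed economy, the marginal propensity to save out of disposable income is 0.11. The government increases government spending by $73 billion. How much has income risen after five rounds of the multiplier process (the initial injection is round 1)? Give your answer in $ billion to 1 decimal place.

MPC = 1 − MPS = 1 − 0.11 = 0.89.
Round 1 adds ΔG = $73 billion; each later round is MPC = 0.89 times the previous.
After 5 rounds: 73 + 64.97 + 57.8233 + 51.462737 + 45.80183593 = ΔG·(1 − c^5)/(1 − c) = 73 × (1 − 0.5584059449)/0.11 ≈ $293.1 billion.

$293.1 billion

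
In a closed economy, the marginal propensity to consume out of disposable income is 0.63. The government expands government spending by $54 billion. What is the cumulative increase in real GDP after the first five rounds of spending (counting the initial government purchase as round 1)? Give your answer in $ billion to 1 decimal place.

$131.5 billion

Round 1 adds ΔG = $54 billion; each later round is MPC = 0.63 times the previous.
After 5 rounds: 54 + 34.02 + 21.4326 + 13.502538 + 8.50659894 = ΔG·(1 − c^5)/(1 − c) = 54 × (1 − 0.0992436543)/0.37 ≈ $131.5 billion.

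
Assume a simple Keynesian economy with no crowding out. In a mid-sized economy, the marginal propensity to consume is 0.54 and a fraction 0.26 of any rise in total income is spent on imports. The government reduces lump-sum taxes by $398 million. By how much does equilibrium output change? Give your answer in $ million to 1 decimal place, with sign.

A lump-sum tax change of −$398 million shifts disposable income by +$398 million; first-round consumption changes by −c × ΔT = −0.54 × (−$398 million) = +$214.92 million.
Expenditure multiplier = 1/(1 − c + m) = 1/(1 − 0.54 + 0.26) = 1/0.72 ≈ 1.389.
The tax multiplier is −c × k = −0.75, so ΔY = k × (−c·ΔT) = (+$214.92 million) / 0.72 = +$298.5 million.

+$298.5 million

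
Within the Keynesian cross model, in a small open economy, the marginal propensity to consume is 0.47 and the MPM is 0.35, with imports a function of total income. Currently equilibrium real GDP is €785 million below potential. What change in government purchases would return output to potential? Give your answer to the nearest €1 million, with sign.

+€691 million

Spending multiplier = 1/(1 − c + m) = 1/(1 − 0.47 + 0.35) = 1/0.88 ≈ 1.136.
Need ΔY = +€785 million, so ΔG = ΔY/k = (+€785 million) × 0.88 ≈ +€691 million.
The government should increase government purchases by €691 million.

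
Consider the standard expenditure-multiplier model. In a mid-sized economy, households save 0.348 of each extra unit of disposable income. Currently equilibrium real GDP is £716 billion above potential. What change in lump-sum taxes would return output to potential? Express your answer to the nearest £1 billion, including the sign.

+£382 billion

MPC = 1 − MPS = 1 − 0.348 = 0.652.
Spending multiplier = 1/(1 − MPC) = 1/(1 − 0.652) = 1/0.348 ≈ 2.874.
Tax multiplier = −c·k = −0.652/0.348 ≈ −1.874. Need ΔY = −£716 billion, so ΔT = ΔY/(−c·k) = −(−£716 billion) × 0.348 / 0.652 ≈ +£382 billion.
The government should raise lump-sum taxes by £382 billion.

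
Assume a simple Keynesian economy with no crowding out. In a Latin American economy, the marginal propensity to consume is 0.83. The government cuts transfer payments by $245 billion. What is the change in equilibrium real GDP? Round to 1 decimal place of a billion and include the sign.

The transfer change shifts disposable income by −$245 billion, so first-round consumption changes by c·ΔTR = 0.83 × (−$245 billion) = −$203.35 billion.
Expenditure multiplier = 1/(1 − MPC) = 1/(1 − 0.83) = 1/0.17 ≈ 5.882.
The transfer multiplier is c × k ≈ 4.882, so ΔY = k × (c·ΔTR) = (−$203.35 billion) / 0.17 ≈ −$1,196.2 billion.

−$1,196.2 billion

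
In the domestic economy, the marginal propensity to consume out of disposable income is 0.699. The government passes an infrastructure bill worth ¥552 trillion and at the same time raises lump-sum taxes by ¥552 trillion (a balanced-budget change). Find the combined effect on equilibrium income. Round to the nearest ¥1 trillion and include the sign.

+¥552 trillion

Expenditure multiplier = 1/(1 − MPC) = 1/(1 − 0.699) = 1/0.301 ≈ 3.322.
ΔG contributes k·ΔG = (+¥552 trillion) / 0.301 ≈ +¥1,833.9 trillion.
ΔT of +¥552 trillion changes first-round spending by −c·ΔT = −¥385.848 trillion, contributing k·(−c·ΔT) = (−¥385.848 trillion) / 0.301 ≈ −¥1,281.9 trillion.
With ΔG = ΔT and no other leakages, the balanced-budget multiplier is 1, so ΔY = ΔG = +¥552 trillion.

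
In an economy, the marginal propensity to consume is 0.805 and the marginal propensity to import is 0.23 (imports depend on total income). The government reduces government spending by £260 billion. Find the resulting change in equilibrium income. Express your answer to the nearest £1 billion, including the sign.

Spending multiplier = 1/(1 − c + m) = 1/(1 − 0.805 + 0.23) = 1/0.425 ≈ 2.353.
ΔY = k × ΔG = (−£260 billion) / 0.425 ≈ −£612 billion.

−£612 billion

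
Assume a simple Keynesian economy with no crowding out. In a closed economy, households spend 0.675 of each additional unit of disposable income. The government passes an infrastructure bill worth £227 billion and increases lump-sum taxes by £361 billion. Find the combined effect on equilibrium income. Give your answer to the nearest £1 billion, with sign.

−£51 billion

Expenditure multiplier = 1/(1 − MPC) = 1/(1 − 0.675) = 1/0.325 ≈ 3.077.
ΔG contributes k·ΔG = (+£227 billion) / 0.325 ≈ +£698.5 billion.
ΔT of +£361 billion changes first-round spending by −c·ΔT = −£243.675 billion, contributing k·(−c·ΔT) = (−£243.675 billion) / 0.325 ≈ −£749.8 billion.
Net ΔY = k(ΔG − c·ΔT) = (−£16.675 billion) / 0.325 ≈ −£51 billion.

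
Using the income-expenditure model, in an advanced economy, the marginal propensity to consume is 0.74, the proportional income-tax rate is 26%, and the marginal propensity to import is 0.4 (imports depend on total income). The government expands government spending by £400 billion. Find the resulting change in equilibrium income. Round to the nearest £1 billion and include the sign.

+£469 billion

Expenditure multiplier = 1/(1 − c(1−t) + m) = 1/(1 − 0.74×0.74 + 0.4) = 1/0.8524 ≈ 1.173.
ΔY = k × ΔG = (+£400 billion) / 0.8524 ≈ +£469 billion.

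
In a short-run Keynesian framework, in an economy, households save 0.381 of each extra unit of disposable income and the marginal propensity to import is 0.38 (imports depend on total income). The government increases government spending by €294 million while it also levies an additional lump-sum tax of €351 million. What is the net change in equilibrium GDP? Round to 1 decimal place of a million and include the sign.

+€100.8 million

MPC = 1 − MPS = 1 − 0.381 = 0.619.
Expenditure multiplier = 1/(1 − c + m) = 1/(1 − 0.619 + 0.38) = 1/0.761 ≈ 1.314.
ΔG contributes k·ΔG = (+€294 million) / 0.761 ≈ +€386.3 million.
ΔT of +€351 million changes first-round spending by −c·ΔT = −€217.269 million, contributing k·(−c·ΔT) = (−€217.269 million) / 0.761 ≈ −€285.5 million.
Net ΔY = k(ΔG − c·ΔT) = (+€76.731 million) / 0.761 ≈ +€100.8 million.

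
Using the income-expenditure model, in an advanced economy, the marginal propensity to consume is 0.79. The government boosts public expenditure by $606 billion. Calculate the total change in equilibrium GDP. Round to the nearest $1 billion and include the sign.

+$2,886 billion

Spending multiplier = 1/(1 − MPC) = 1/(1 − 0.79) = 1/0.21 ≈ 4.762.
ΔY = k × ΔG = (+$606 billion) / 0.21 ≈ +$2,886 billion.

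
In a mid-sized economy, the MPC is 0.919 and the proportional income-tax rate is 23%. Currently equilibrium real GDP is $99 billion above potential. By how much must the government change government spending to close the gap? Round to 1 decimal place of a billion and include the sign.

Spending multiplier = 1/(1 − c(1−t)) = 1/(1 − 0.919×0.77) = 1/0.29237 ≈ 3.42.
Need ΔY = −$99 billion, so ΔG = ΔY/k = (−$99 billion) × 0.29237 ≈ −$28.9 billion.
The government should cut government spending by $28.9 billion.

−$28.9 billion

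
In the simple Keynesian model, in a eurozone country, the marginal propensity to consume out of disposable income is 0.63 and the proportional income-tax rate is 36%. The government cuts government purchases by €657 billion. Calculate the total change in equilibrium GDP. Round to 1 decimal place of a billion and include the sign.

Spending multiplier = 1/(1 − c(1−t)) = 1/(1 − 0.63×0.64) = 1/0.5968 ≈ 1.676.
ΔY = k × ΔG = (−€657 billion) / 0.5968 ≈ −€1,100.9 billion.

−€1,100.9 billion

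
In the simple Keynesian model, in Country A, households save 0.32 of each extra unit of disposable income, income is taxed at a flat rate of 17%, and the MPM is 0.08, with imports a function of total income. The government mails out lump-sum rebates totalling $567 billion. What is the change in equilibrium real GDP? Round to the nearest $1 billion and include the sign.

MPC = 1 − MPS = 1 − 0.32 = 0.68.
A lump-sum tax change of −$567 billion shifts disposable income by +$567 billion; first-round consumption changes by −c × ΔT = −0.68 × (−$567 billion) = +$385.56 billion.
Expenditure multiplier = 1/(1 − c(1−t) + m) = 1/(1 − 0.68×0.83 + 0.08) = 1/0.5156 ≈ 1.939.
The tax multiplier is −c × k ≈ −1.319, so ΔY = k × (−c·ΔT) = (+$385.56 billion) / 0.5156 ≈ +$748 billion.

+$748 billion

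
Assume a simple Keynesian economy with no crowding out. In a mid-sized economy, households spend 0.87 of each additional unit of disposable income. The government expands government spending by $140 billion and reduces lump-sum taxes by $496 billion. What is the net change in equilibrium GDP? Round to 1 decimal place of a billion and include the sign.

+$4,396.3 billion

Expenditure multiplier = 1/(1 − MPC) = 1/(1 − 0.87) = 1/0.13 ≈ 7.692.
ΔG contributes k·ΔG = (+$140 billion) / 0.13 ≈ +$1,076.9 billion.
ΔT of −$496 billion changes first-round spending by −c·ΔT = +$431.52 billion, contributing k·(−c·ΔT) = (+$431.52 billion) / 0.13 ≈ +$3,319.4 billion.
Net ΔY = k(ΔG − c·ΔT) = (+$571.52 billion) / 0.13 ≈ +$4,396.3 billion.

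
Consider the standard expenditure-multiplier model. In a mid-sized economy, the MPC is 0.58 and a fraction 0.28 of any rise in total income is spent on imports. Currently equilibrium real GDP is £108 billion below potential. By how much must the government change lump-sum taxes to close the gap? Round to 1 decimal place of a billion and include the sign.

Spending multiplier = 1/(1 − c + m) = 1/(1 − 0.58 + 0.28) = 1/0.7 ≈ 1.429.
Tax multiplier = −c·k = −0.58/0.7 ≈ −0.829. Need ΔY = +£108 billion, so ΔT = ΔY/(−c·k) = −(+£108 billion) × 0.7 / 0.58 ≈ −£130.3 billion.
The government should cut lump-sum taxes by £130.3 billion.

−£130.3 billion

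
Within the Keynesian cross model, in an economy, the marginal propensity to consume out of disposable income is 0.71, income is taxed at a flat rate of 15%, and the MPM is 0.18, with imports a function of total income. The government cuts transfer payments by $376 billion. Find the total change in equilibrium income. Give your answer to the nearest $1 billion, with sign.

−$463 billion

The transfer change shifts disposable income by −$376 billion, so first-round consumption changes by c·ΔTR = 0.71 × (−$376 billion) = −$266.96 billion.
Expenditure multiplier = 1/(1 − c(1−t) + m) = 1/(1 − 0.71×0.85 + 0.18) = 1/0.5765 ≈ 1.735.
The transfer multiplier is c × k ≈ 1.232, so ΔY = k × (c·ΔTR) = (−$266.96 billion) / 0.5765 ≈ −$463 billion.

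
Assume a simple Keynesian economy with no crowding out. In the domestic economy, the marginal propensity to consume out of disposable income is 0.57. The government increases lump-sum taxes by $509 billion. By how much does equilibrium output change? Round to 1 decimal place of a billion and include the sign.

A lump-sum tax change of +$509 billion shifts disposable income by −$509 billion; first-round consumption changes by −c × ΔT = −0.57 × (+$509 billion) = −$290.13 billion.
Expenditure multiplier = 1/(1 − MPC) = 1/(1 − 0.57) = 1/0.43 ≈ 2.326.
The tax multiplier is −c × k ≈ −1.326, so ΔY = k × (−c·ΔT) = (−$290.13 billion) / 0.43 ≈ −$674.7 billion.

−$674.7 billion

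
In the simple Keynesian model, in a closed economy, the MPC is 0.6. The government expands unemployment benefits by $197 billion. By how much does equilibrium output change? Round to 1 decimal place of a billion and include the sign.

The transfer change shifts disposable income by +$197 billion, so first-round consumption changes by c·ΔTR = 0.6 × (+$197 billion) = +$118.2 billion.
Expenditure multiplier = 1/(1 − MPC) = 1/(1 − 0.6) = 1/0.4 = 2.5.
The transfer multiplier is c × k = 1.5, so ΔY = k × (c·ΔTR) = (+$118.2 billion) / 0.4 = +$295.5 billion.

+$295.5 billion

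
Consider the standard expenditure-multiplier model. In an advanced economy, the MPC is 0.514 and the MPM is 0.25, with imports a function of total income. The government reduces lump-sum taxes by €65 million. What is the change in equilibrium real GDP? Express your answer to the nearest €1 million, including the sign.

+€45 million

A lump-sum tax change of −€65 million shifts disposable income by +€65 million; first-round consumption changes by −c × ΔT = −0.514 × (−€65 million) = +€33.41 million.
Expenditure multiplier = 1/(1 − c + m) = 1/(1 − 0.514 + 0.25) = 1/0.736 ≈ 1.359.
The tax multiplier is −c × k ≈ −0.698, so ΔY = k × (−c·ΔT) = (+€33.41 million) / 0.736 ≈ +€45 million.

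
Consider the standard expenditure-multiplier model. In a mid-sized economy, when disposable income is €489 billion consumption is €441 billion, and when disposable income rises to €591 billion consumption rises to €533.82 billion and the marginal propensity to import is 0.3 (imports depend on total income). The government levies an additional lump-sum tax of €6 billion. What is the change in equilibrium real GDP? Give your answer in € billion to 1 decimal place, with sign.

MPC = ΔC/ΔYd = (533.82 − 441)/(591 − 489) = 92.82/102 = 0.91.
A lump-sum tax change of +€6 billion shifts disposable income by −€6 billion; first-round consumption changes by −c × ΔT = −0.91 × (+€6 billion) = −€5.46 billion.
Expenditure multiplier = 1/(1 − c + m) = 1/(1 − 0.91 + 0.3) = 1/0.39 ≈ 2.564.
The tax multiplier is −c × k ≈ −2.333, so ΔY = k × (−c·ΔT) = (−€5.46 billion) / 0.39 = −€14 billion.

−€14.0 billion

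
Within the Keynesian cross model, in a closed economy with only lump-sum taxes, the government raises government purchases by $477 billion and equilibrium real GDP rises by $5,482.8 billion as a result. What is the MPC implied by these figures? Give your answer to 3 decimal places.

Implied spending multiplier k = ΔY/ΔG = 5,482.8/477 ≈ 11.4943.
Since k = 1/(1 − MPC), MPC = 1 − 1/k = 1 − ΔG/ΔY = 1 − 477/5,482.8 ≈ 0.913.

0.913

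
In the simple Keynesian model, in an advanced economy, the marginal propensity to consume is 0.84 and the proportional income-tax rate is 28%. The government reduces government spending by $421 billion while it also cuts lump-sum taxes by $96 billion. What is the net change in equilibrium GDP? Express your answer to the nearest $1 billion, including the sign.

Expenditure multiplier = 1/(1 − c(1−t)) = 1/(1 − 0.84×0.72) = 1/0.3952 ≈ 2.53.
ΔG contributes k·ΔG = (−$421 billion) / 0.3952 ≈ −$1,065.3 billion.
ΔT of −$96 billion changes first-round spending by −c·ΔT = +$80.64 billion, contributing k·(−c·ΔT) = (+$80.64 billion) / 0.3952 ≈ +$204 billion.
Net ΔY = k(ΔG − c·ΔT) = (−$340.36 billion) / 0.3952 ≈ −$861 billion.

−$861 billion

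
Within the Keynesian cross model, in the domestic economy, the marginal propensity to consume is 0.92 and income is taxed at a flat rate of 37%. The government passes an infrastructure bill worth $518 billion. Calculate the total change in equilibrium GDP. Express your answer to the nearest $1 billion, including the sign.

Government-spending multiplier = 1/(1 − c(1−t)) = 1/(1 − 0.92×0.63) = 1/0.4204 ≈ 2.379.
ΔY = k × ΔG = (+$518 billion) / 0.4204 ≈ +$1,232 billion.

+$1,232 billion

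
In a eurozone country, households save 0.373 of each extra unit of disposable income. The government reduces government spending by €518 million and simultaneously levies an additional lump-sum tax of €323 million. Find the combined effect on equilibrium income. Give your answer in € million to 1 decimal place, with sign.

−€1,931.7 million

MPC = 1 − MPS = 1 − 0.373 = 0.627.
Expenditure multiplier = 1/(1 − MPC) = 1/(1 − 0.627) = 1/0.373 ≈ 2.681.
ΔG contributes k·ΔG = (−€518 million) / 0.373 ≈ −€1,388.7 million.
ΔT of +€323 million changes first-round spending by −c·ΔT = −€202.521 million, contributing k·(−c·ΔT) = (−€202.521 million) / 0.373 ≈ −€543 million.
Net ΔY = k(ΔG − c·ΔT) = (−€720.521 million) / 0.373 ≈ −€1,931.7 million.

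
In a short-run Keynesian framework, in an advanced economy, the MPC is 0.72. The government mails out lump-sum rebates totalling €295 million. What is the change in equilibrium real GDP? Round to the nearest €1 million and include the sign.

A lump-sum tax change of −€295 million shifts disposable income by +€295 million; first-round consumption changes by −c × ΔT = −0.72 × (−€295 million) = +€212.4 million.
Expenditure multiplier = 1/(1 − MPC) = 1/(1 − 0.72) = 1/0.28 ≈ 3.571.
The tax multiplier is −c × k ≈ −2.571, so ΔY = k × (−c·ΔT) = (+€212.4 million) / 0.28 ≈ +€759 million.

+€759 million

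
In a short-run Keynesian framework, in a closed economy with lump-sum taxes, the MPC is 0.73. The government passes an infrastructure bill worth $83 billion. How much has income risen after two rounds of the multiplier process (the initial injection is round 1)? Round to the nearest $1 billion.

Round 1 adds ΔG = $83 billion; each later round is MPC = 0.73 times the previous.
After 2 rounds: 83 + 60.59 = ΔG·(1 − c^2)/(1 − c) = 83 × (1 − 0.5329)/0.27 ≈ $144 billion.

$144 billion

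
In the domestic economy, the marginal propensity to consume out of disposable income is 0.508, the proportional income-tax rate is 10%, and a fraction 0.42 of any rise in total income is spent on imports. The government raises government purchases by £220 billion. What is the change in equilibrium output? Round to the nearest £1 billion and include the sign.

Expenditure multiplier = 1/(1 − c(1−t) + m) = 1/(1 − 0.508×0.9 + 0.42) = 1/0.9628 ≈ 1.039.
ΔY = k × ΔG = (+£220 billion) / 0.9628 ≈ +£229 billion.

+£229 billion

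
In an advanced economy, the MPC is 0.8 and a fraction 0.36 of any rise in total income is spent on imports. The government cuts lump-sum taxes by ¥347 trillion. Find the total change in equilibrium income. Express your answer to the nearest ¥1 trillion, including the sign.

A lump-sum tax change of −¥347 trillion shifts disposable income by +¥347 trillion; first-round consumption changes by −c × ΔT = −0.8 × (−¥347 trillion) = +¥277.6 trillion.
Expenditure multiplier = 1/(1 − c + m) = 1/(1 − 0.8 + 0.36) = 1/0.56 ≈ 1.786.
The tax multiplier is −c × k ≈ −1.429, so ΔY = k × (−c·ΔT) = (+¥277.6 trillion) / 0.56 ≈ +¥496 trillion.

+¥496 trillion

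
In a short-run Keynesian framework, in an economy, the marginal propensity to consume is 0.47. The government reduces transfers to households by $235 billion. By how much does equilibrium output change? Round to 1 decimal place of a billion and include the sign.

−$208.4 billion

The transfer change shifts disposable income by −$235 billion, so first-round consumption changes by c·ΔTR = 0.47 × (−$235 billion) = −$110.45 billion.
Expenditure multiplier = 1/(1 − MPC) = 1/(1 − 0.47) = 1/0.53 ≈ 1.887.
The transfer multiplier is c × k ≈ 0.887, so ΔY = k × (c·ΔTR) = (−$110.45 billion) / 0.53 ≈ −$208.4 billion.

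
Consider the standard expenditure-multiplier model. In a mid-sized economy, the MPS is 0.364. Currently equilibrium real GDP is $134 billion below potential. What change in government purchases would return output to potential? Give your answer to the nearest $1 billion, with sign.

+$49 billion

MPC = 1 − MPS = 1 − 0.364 = 0.636.
Spending multiplier = 1/(1 − MPC) = 1/(1 − 0.636) = 1/0.364 ≈ 2.747.
Need ΔY = +$134 billion, so ΔG = ΔY/k = (+$134 billion) × 0.364 ≈ +$49 billion.
The government should increase government purchases by $49 billion.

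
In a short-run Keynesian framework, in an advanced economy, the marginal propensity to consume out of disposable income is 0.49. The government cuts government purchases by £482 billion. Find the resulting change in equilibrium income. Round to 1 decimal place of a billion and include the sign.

Government-spending multiplier = 1/(1 − MPC) = 1/(1 − 0.49) = 1/0.51 ≈ 1.961.
ΔY = k × ΔG = (−£482 billion) / 0.51 ≈ −£945.1 billion.

−£945.1 billion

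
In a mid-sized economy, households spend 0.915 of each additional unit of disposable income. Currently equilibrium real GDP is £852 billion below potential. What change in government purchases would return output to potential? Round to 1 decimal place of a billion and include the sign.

+£72.4 billion

Spending multiplier = 1/(1 − MPC) = 1/(1 − 0.915) = 1/0.085 ≈ 11.765.
Need ΔY = +£852 billion, so ΔG = ΔY/k = (+£852 billion) × 0.085 ≈ +£72.4 billion.
The government should increase government purchases by £72.4 billion.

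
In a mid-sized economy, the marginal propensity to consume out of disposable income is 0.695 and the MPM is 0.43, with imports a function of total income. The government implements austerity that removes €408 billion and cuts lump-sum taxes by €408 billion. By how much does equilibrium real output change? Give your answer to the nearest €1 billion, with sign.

Expenditure multiplier = 1/(1 − c + m) = 1/(1 − 0.695 + 0.43) = 1/0.735 ≈ 1.361.
ΔG contributes k·ΔG = (−€408 billion) / 0.735 ≈ −€555.1 billion.
ΔT of −€408 billion changes first-round spending by −c·ΔT = +€283.56 billion, contributing k·(−c·ΔT) = (+€283.56 billion) / 0.735 ≈ +€385.8 billion.
Net ΔY = k(ΔG − c·ΔT) = (−€124.44 billion) / 0.735 ≈ −€169 billion.

−€169 billion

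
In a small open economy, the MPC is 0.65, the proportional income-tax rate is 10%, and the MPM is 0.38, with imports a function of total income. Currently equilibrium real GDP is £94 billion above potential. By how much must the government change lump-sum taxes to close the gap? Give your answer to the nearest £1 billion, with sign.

+£115 billion

Spending multiplier = 1/(1 − c(1−t) + m) = 1/(1 − 0.65×0.9 + 0.38) = 1/0.795 ≈ 1.258.
Tax multiplier = −c·k = −0.65/0.795 ≈ −0.818. Need ΔY = −£94 billion, so ΔT = ΔY/(−c·k) = −(−£94 billion) × 0.795 / 0.65 ≈ +£115 billion.
The government should raise lump-sum taxes by £115 billion.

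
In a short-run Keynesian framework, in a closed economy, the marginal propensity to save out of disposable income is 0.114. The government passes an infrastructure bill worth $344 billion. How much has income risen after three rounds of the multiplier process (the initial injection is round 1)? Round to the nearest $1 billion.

MPC = 1 − MPS = 1 − 0.114 = 0.886.
Round 1 adds ΔG = $344 billion; each later round is MPC = 0.886 times the previous.
After 3 rounds: 344 + 304.784 + 270.038624 = ΔG·(1 − c^3)/(1 − c) = 344 × (1 − 0.695506456)/0.114 ≈ $919 billion.

$919 billion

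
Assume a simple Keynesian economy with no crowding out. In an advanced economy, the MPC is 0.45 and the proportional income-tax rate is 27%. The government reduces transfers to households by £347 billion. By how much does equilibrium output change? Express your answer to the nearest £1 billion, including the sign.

−£233 billion

The transfer change shifts disposable income by −£347 billion, so first-round consumption changes by c·ΔTR = 0.45 × (−£347 billion) = −£156.15 billion.
Expenditure multiplier = 1/(1 − c(1−t)) = 1/(1 − 0.45×0.73) = 1/0.6715 ≈ 1.489.
The transfer multiplier is c × k ≈ 0.67, so ΔY = k × (c·ΔTR) = (−£156.15 billion) / 0.6715 ≈ −£233 billion.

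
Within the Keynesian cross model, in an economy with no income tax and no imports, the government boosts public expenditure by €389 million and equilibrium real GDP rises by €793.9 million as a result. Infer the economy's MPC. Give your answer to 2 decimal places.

Implied spending multiplier k = ΔY/ΔG = 793.9/389 ≈ 2.0409.
Since k = 1/(1 − MPC), MPC = 1 − 1/k = 1 − ΔG/ΔY = 1 − 389/793.9 ≈ 0.51.

0.51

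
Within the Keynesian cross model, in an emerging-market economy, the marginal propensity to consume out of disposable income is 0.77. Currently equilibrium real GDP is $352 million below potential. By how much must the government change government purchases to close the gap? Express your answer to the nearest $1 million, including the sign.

+$81 million

Spending multiplier = 1/(1 − MPC) = 1/(1 − 0.77) = 1/0.23 ≈ 4.348.
Need ΔY = +$352 million, so ΔG = ΔY/k = (+$352 million) × 0.23 ≈ +$81 million.
The government should increase government purchases by $81 million.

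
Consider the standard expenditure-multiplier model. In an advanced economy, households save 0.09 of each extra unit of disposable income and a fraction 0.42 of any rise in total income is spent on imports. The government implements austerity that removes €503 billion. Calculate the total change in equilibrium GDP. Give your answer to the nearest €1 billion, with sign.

−€986 billion

MPC = 1 − MPS = 1 − 0.09 = 0.91.
Expenditure multiplier = 1/(1 − c + m) = 1/(1 − 0.91 + 0.42) = 1/0.51 ≈ 1.961.
ΔY = k × ΔG = (−€503 billion) / 0.51 ≈ −€986 billion.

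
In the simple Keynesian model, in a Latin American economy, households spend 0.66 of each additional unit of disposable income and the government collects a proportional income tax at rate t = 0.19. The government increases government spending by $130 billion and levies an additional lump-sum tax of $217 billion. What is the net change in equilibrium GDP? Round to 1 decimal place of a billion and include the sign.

Expenditure multiplier = 1/(1 − c(1−t)) = 1/(1 − 0.66×0.81) = 1/0.4654 ≈ 2.149.
ΔG contributes k·ΔG = (+$130 billion) / 0.4654 ≈ +$279.3 billion.
ΔT of +$217 billion changes first-round spending by −c·ΔT = −$143.22 billion, contributing k·(−c·ΔT) = (−$143.22 billion) / 0.4654 ≈ −$307.7 billion.
Net ΔY = k(ΔG − c·ΔT) = (−$13.22 billion) / 0.4654 ≈ −$28.4 billion.

−$28.4 billion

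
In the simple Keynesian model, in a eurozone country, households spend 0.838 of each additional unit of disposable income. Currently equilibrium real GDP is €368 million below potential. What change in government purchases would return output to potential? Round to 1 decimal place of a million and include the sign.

+€59.6 million

Spending multiplier = 1/(1 − MPC) = 1/(1 − 0.838) = 1/0.162 ≈ 6.173.
Need ΔY = +€368 million, so ΔG = ΔY/k = (+€368 million) × 0.162 ≈ +€59.6 million.
The government should increase government purchases by €59.6 million.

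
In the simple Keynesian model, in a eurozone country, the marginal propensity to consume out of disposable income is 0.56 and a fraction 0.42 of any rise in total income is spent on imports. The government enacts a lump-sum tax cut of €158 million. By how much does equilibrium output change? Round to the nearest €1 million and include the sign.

A lump-sum tax change of −€158 million shifts disposable income by +€158 million; first-round consumption changes by −c × ΔT = −0.56 × (−€158 million) = +€88.48 million.
Expenditure multiplier = 1/(1 − c + m) = 1/(1 − 0.56 + 0.42) = 1/0.86 ≈ 1.163.
The tax multiplier is −c × k ≈ −0.651, so ΔY = k × (−c·ΔT) = (+€88.48 million) / 0.86 ≈ +€103 million.

+€103 million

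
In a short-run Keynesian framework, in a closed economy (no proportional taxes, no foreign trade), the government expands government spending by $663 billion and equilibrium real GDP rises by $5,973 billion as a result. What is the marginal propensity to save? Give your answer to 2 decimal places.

0.11

Implied spending multiplier k = ΔY/ΔG = 5,973/663 ≈ 9.009.
Since k = 1/(1 − MPC), MPC = 1 − 1/k = 1 − ΔG/ΔY = 1 − 663/5,973 ≈ 0.89.
MPS = 1 − MPC = 0.11.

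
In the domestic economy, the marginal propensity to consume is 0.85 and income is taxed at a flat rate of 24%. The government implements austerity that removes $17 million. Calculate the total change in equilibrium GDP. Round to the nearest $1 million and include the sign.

−$48 million

Government-spending multiplier = 1/(1 − c(1−t)) = 1/(1 − 0.85×0.76) = 1/0.354 ≈ 2.825.
ΔY = k × ΔG = (−$17 million) / 0.354 ≈ −$48 million.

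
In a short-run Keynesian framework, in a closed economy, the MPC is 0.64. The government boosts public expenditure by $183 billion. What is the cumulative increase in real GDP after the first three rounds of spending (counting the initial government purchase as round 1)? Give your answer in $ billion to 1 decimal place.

$375.1 billion

Round 1 adds ΔG = $183 billion; each later round is MPC = 0.64 times the previous.
After 3 rounds: 183 + 117.12 + 74.9568 = ΔG·(1 − c^3)/(1 − c) = 183 × (1 − 0.262144)/0.36 ≈ $375.1 billion.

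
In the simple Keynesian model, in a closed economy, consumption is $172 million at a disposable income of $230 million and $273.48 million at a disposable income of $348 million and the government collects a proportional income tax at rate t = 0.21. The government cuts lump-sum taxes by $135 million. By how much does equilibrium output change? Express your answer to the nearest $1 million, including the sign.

MPC = ΔC/ΔYd = (273.48 − 172)/(348 − 230) = 101.48/118 = 0.86.
A lump-sum tax change of −$135 million shifts disposable income by +$135 million; first-round consumption changes by −c × ΔT = −0.86 × (−$135 million) = +$116.1 million.
Expenditure multiplier = 1/(1 − c(1−t)) = 1/(1 − 0.86×0.79) = 1/0.3206 ≈ 3.119.
The tax multiplier is −c × k ≈ −2.682, so ΔY = k × (−c·ΔT) = (+$116.1 million) / 0.3206 ≈ +$362 million.

+$362 million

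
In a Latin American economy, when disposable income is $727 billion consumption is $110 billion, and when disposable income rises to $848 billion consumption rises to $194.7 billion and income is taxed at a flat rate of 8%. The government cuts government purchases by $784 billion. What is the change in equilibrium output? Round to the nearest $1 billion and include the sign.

MPC = ΔC/ΔYd = (194.7 − 110)/(848 − 727) = 84.7/121 = 0.7.
Spending multiplier = 1/(1 − c(1−t)) = 1/(1 − 0.7×0.92) = 1/0.356 ≈ 2.809.
ΔY = k × ΔG = (−$784 billion) / 0.356 ≈ −$2,202 billion.

−$2,202 billion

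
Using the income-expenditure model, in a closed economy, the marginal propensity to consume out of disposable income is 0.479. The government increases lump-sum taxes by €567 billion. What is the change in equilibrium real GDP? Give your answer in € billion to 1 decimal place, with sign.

A lump-sum tax change of +€567 billion shifts disposable income by −€567 billion; first-round consumption changes by −c × ΔT = −0.479 × (+€567 billion) = −€271.593 billion.
Expenditure multiplier = 1/(1 − MPC) = 1/(1 − 0.479) = 1/0.521 ≈ 1.919.
The tax multiplier is −c × k ≈ −0.919, so ΔY = k × (−c·ΔT) = (−€271.593 billion) / 0.521 ≈ −€521.3 billion.

−€521.3 billion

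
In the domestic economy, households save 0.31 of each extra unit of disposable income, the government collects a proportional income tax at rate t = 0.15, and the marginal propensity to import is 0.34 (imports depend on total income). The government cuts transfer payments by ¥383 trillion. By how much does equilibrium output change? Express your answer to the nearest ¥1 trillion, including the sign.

−¥351 trillion

MPC = 1 − MPS = 1 − 0.31 = 0.69.
The transfer change shifts disposable income by −¥383 trillion, so first-round consumption changes by c·ΔTR = 0.69 × (−¥383 trillion) = −¥264.27 trillion.
Expenditure multiplier = 1/(1 − c(1−t) + m) = 1/(1 − 0.69×0.85 + 0.34) = 1/0.7535 ≈ 1.327.
The transfer multiplier is c × k ≈ 0.916, so ΔY = k × (c·ΔTR) = (−¥264.27 trillion) / 0.7535 ≈ −¥351 trillion.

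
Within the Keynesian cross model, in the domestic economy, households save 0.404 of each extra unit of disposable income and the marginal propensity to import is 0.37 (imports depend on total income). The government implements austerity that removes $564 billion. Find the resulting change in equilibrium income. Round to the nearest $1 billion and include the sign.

MPC = 1 − MPS = 1 − 0.404 = 0.596.
Spending multiplier = 1/(1 − c + m) = 1/(1 − 0.596 + 0.37) = 1/0.774 ≈ 1.292.
ΔY = k × ΔG = (−$564 billion) / 0.774 ≈ −$729 billion.

−$729 billion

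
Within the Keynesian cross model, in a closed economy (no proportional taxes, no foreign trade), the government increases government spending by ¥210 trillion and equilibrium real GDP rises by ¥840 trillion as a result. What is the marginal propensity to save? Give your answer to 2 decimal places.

Implied spending multiplier k = ΔY/ΔG = 840/210 = 4.
Since k = 1/(1 − MPC), MPC = 1 − 1/k = 1 − ΔG/ΔY = 1 − 210/840 = 0.75.
MPS = 1 − MPC = 0.25.

0.25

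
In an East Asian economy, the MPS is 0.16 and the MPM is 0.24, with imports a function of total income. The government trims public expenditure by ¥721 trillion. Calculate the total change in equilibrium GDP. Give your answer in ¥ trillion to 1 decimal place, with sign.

MPC = 1 − MPS = 1 − 0.16 = 0.84.
Expenditure multiplier = 1/(1 − c + m) = 1/(1 − 0.84 + 0.24) = 1/0.4 = 2.5.
ΔY = k × ΔG = (−¥721 trillion) / 0.4 = −¥1,802.5 trillion.

−¥1,802.5 trillion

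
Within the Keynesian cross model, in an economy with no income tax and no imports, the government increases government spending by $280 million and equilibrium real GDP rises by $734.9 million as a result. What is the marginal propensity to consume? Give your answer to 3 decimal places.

Implied spending multiplier k = ΔY/ΔG = 734.9/280 ≈ 2.6246.
Since k = 1/(1 − MPC), MPC = 1 − 1/k = 1 − ΔG/ΔY = 1 − 280/734.9 ≈ 0.619.

0.619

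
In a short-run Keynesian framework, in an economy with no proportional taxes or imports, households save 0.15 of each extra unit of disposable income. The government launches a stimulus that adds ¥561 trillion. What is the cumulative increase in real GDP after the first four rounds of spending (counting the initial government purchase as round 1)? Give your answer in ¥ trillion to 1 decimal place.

MPC = 1 − MPS = 1 − 0.15 = 0.85.
Round 1 adds ΔG = ¥561 trillion; each later round is MPC = 0.85 times the previous.
After 4 rounds: 561 + 476.85 + 405.3225 + 344.524125 = ΔG·(1 − c^4)/(1 − c) = 561 × (1 − 0.52200625)/0.15 ≈ ¥1,787.7 trillion.

¥1,787.7 trillion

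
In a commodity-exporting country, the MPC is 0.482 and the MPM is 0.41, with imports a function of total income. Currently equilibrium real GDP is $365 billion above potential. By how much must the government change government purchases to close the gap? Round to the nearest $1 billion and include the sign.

Spending multiplier = 1/(1 − c + m) = 1/(1 − 0.482 + 0.41) = 1/0.928 ≈ 1.078.
Need ΔY = −$365 billion, so ΔG = ΔY/k = (−$365 billion) × 0.928 ≈ −$339 billion.
The government should cut government purchases by $339 billion.

−$339 billion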